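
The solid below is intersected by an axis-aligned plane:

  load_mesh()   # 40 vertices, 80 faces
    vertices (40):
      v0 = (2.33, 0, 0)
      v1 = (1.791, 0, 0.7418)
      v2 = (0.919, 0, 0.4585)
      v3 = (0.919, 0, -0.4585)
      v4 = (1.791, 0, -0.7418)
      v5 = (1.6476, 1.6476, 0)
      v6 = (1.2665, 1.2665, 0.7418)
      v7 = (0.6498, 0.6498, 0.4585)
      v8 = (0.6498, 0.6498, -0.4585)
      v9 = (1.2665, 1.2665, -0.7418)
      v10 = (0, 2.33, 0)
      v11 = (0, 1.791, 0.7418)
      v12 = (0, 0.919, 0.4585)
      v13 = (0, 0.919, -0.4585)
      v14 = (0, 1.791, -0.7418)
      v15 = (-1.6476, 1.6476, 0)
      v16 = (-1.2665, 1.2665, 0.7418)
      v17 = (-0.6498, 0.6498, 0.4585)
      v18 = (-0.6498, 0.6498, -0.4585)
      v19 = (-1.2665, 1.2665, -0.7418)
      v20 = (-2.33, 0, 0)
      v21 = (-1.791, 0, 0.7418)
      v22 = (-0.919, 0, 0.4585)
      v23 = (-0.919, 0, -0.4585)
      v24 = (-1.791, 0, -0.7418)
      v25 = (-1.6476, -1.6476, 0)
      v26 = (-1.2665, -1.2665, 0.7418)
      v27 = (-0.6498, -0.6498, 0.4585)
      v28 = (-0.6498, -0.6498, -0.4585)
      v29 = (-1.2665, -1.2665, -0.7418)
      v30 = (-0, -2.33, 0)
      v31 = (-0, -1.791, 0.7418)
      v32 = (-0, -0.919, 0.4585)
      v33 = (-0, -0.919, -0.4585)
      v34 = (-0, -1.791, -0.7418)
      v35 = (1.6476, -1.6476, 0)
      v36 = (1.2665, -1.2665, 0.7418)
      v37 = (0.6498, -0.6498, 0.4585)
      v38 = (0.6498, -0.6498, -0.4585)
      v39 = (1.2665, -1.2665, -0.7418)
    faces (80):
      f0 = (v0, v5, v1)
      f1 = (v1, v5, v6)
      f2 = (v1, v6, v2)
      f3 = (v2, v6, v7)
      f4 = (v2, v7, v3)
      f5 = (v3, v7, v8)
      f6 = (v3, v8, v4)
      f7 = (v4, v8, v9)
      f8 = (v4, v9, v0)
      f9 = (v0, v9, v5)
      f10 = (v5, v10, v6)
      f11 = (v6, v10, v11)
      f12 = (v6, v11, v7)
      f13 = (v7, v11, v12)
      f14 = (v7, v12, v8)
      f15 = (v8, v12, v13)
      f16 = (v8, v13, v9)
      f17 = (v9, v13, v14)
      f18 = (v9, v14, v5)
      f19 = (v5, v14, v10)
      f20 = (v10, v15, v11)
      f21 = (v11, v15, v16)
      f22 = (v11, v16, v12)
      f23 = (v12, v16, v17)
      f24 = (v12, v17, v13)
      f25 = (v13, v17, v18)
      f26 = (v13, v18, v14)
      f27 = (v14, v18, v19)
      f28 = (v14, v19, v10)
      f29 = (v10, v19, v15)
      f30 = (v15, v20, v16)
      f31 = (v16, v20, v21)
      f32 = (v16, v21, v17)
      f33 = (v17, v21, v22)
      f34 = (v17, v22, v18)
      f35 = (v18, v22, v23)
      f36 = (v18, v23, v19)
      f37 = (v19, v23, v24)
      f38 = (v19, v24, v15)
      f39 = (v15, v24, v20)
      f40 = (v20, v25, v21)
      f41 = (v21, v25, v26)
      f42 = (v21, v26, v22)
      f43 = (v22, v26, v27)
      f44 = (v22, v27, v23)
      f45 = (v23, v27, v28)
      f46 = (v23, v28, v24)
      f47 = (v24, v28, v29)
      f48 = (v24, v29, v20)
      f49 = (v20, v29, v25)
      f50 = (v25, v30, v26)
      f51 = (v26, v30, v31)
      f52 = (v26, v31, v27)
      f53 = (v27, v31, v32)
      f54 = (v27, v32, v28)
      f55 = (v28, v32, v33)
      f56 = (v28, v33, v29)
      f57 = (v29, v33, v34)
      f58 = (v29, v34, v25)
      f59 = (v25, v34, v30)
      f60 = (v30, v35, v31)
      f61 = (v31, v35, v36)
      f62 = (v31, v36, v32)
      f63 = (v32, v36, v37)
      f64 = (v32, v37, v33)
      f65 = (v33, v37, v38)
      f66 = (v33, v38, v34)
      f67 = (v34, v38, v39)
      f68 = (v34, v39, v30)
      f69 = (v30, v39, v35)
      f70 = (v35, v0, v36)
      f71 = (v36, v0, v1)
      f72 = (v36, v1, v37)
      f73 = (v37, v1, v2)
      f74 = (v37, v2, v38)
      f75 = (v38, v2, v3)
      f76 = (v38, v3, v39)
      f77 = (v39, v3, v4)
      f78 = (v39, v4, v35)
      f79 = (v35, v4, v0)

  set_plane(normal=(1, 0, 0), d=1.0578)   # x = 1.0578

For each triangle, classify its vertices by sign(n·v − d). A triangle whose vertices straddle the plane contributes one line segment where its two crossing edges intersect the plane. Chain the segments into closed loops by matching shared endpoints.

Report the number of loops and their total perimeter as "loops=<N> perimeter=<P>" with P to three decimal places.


loops=1 perimeter=9.178

Straddling triangles (22 of 80):
  (v1,v6,v2) [++-] → (1.0578, 0.505871, 0.571657)–(1.0578, 0, 0.503594)  len=0.5104
  (v2,v6,v7) [-+-] → (1.0578, 0.505871, 0.571657)–(1.0578, 1.0578, 0.645927)  len=0.5569
  (v3,v8,v4) [--+] → (1.0578, 0.417485, -0.559785)–(1.0578, 0, -0.503594)  len=0.4212
  (v4,v8,v9) [+-+] → (1.0578, 0.417485, -0.559785)–(1.0578, 1.0578, -0.645927)  len=0.6461
  (v5,v10,v6) [+-+] → (1.0578, 1.89188, 0)–(1.0578, 1.44175, 0.619563)  len=0.7658
  (v6,v10,v11) [+--] → (1.0578, 1.44175, 0.619563)–(1.0578, 1.35293, 0.7418)  len=0.1511
  (v6,v11,v7) [+--] → (1.0578, 1.35293, 0.7418)–(1.0578, 1.0578, 0.645927)  len=0.3103
  (v8,v13,v9) [--+] → (1.0578, 1.20924, -0.695116)–(1.0578, 1.0578, -0.645927)  len=0.1592
  (v9,v13,v14) [+--] → (1.0578, 1.20924, -0.695116)–(1.0578, 1.35293, -0.7418)  len=0.1511
  (v9,v14,v5) [+-+] → (1.0578, 1.35293, -0.7418)–(1.0578, 1.69893, -0.265546)  len=0.5887
  (v5,v14,v10) [+--] → (1.0578, 1.69893, -0.265546)–(1.0578, 1.89188, 0)  len=0.3282
  (v30,v35,v31) [-+-] → (1.0578, -1.89188, 0)–(1.0578, -1.69893, 0.265546)  len=0.3282
  (v31,v35,v36) [-++] → (1.0578, -1.69893, 0.265546)–(1.0578, -1.35293, 0.7418)  len=0.5887
  (v31,v36,v32) [-+-] → (1.0578, -1.35293, 0.7418)–(1.0578, -1.20924, 0.695116)  len=0.1511
  (v32,v36,v37) [-+-] → (1.0578, -1.20924, 0.695116)–(1.0578, -1.0578, 0.645927)  len=0.1592
  (v34,v38,v39) [--+] → (1.0578, -1.0578, -0.645927)–(1.0578, -1.35293, -0.7418)  len=0.3103
  (v34,v39,v30) [-+-] → (1.0578, -1.35293, -0.7418)–(1.0578, -1.44175, -0.619563)  len=0.1511
  (v30,v39,v35) [-++] → (1.0578, -1.44175, -0.619563)–(1.0578, -1.89188, 0)  len=0.7658
  (v36,v1,v37) [++-] → (1.0578, -0.417485, 0.559785)–(1.0578, -1.0578, 0.645927)  len=0.6461
  (v37,v1,v2) [-+-] → (1.0578, -0.417485, 0.559785)–(1.0578, 0, 0.503594)  len=0.4212
  (v38,v3,v39) [--+] → (1.0578, -0.505871, -0.571657)–(1.0578, -1.0578, -0.645927)  len=0.5569
  (v39,v3,v4) [+-+] → (1.0578, -0.505871, -0.571657)–(1.0578, 0, -0.503594)  len=0.5104

Chained into 1 loop(s):
  loop 1: 22 segments, perimeter = 9.1782
Total perimeter = 9.178


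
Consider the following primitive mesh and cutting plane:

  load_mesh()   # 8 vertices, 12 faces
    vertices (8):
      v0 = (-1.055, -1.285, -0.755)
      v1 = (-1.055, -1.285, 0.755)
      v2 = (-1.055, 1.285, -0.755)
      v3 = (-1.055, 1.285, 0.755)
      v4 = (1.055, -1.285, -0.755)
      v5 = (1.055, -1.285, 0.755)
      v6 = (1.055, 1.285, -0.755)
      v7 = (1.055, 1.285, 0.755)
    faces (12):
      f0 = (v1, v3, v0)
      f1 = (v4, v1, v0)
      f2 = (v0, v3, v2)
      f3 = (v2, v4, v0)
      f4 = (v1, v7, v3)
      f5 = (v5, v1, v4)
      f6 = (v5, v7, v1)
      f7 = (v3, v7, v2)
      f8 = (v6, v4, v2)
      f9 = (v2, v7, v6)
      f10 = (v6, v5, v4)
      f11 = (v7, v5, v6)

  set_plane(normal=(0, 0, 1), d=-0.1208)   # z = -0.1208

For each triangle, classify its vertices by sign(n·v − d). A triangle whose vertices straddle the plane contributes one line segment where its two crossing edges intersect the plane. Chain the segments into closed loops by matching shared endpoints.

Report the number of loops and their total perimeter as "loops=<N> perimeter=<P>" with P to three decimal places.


loops=1 perimeter=9.360

Straddling triangles (8 of 12):
  (v1,v3,v0) [++-] → (-1.055, -0.2056, -0.1208)–(-1.055, -1.285, -0.1208)  len=1.0794
  (v4,v1,v0) [-+-] → (0.1688, -1.285, -0.1208)–(-1.055, -1.285, -0.1208)  len=1.2238
  (v0,v3,v2) [-+-] → (-1.055, -0.2056, -0.1208)–(-1.055, 1.285, -0.1208)  len=1.4906
  (v5,v1,v4) [++-] → (0.1688, -1.285, -0.1208)–(1.055, -1.285, -0.1208)  len=0.8862
  (v3,v7,v2) [++-] → (-0.1688, 1.285, -0.1208)–(-1.055, 1.285, -0.1208)  len=0.8862
  (v2,v7,v6) [-+-] → (-0.1688, 1.285, -0.1208)–(1.055, 1.285, -0.1208)  len=1.2238
  (v6,v5,v4) [-+-] → (1.055, 0.2056, -0.1208)–(1.055, -1.285, -0.1208)  len=1.4906
  (v7,v5,v6) [++-] → (1.055, 0.2056, -0.1208)–(1.055, 1.285, -0.1208)  len=1.0794

Chained into 1 loop(s):
  loop 1: 8 segments, perimeter = 9.3600
Total perimeter = 9.360


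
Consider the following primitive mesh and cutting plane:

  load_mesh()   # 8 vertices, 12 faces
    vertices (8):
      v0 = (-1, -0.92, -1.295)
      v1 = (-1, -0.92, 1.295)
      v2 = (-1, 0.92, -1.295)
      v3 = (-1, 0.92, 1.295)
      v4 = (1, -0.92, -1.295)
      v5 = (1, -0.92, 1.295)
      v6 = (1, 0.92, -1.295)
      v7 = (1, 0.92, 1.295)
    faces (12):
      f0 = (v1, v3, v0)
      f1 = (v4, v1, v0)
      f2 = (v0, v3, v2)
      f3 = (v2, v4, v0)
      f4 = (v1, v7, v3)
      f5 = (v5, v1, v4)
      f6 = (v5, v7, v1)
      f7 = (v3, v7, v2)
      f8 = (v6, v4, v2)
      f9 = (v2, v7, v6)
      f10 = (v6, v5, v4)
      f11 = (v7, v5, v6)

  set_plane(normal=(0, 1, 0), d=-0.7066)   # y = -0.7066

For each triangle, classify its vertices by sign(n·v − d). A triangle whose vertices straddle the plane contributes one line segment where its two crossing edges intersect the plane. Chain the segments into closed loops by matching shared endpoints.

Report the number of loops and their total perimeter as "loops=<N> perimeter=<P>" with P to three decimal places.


Straddling triangles (8 of 12):
  (v1,v3,v0) [-+-] → (-1, -0.7066, 1.295)–(-1, -0.7066, -0.994616)  len=2.2896
  (v0,v3,v2) [-++] → (-1, -0.7066, -0.994616)–(-1, -0.7066, -1.295)  len=0.3004
  (v2,v4,v0) [+--] → (0.768043, -0.7066, -1.295)–(-1, -0.7066, -1.295)  len=1.7680
  (v1,v7,v3) [-++] → (-0.768043, -0.7066, 1.295)–(-1, -0.7066, 1.295)  len=0.2320
  (v5,v7,v1) [-+-] → (1, -0.7066, 1.295)–(-0.768043, -0.7066, 1.295)  len=1.7680
  (v6,v4,v2) [+-+] → (1, -0.7066, -1.295)–(0.768043, -0.7066, -1.295)  len=0.2320
  (v6,v5,v4) [+--] → (1, -0.7066, 0.994616)–(1, -0.7066, -1.295)  len=2.2896
  (v7,v5,v6) [+-+] → (1, -0.7066, 1.295)–(1, -0.7066, 0.994616)  len=0.3004

Chained into 1 loop(s):
  loop 1: 8 segments, perimeter = 9.1800
Total perimeter = 9.180

loops=1 perimeter=9.180


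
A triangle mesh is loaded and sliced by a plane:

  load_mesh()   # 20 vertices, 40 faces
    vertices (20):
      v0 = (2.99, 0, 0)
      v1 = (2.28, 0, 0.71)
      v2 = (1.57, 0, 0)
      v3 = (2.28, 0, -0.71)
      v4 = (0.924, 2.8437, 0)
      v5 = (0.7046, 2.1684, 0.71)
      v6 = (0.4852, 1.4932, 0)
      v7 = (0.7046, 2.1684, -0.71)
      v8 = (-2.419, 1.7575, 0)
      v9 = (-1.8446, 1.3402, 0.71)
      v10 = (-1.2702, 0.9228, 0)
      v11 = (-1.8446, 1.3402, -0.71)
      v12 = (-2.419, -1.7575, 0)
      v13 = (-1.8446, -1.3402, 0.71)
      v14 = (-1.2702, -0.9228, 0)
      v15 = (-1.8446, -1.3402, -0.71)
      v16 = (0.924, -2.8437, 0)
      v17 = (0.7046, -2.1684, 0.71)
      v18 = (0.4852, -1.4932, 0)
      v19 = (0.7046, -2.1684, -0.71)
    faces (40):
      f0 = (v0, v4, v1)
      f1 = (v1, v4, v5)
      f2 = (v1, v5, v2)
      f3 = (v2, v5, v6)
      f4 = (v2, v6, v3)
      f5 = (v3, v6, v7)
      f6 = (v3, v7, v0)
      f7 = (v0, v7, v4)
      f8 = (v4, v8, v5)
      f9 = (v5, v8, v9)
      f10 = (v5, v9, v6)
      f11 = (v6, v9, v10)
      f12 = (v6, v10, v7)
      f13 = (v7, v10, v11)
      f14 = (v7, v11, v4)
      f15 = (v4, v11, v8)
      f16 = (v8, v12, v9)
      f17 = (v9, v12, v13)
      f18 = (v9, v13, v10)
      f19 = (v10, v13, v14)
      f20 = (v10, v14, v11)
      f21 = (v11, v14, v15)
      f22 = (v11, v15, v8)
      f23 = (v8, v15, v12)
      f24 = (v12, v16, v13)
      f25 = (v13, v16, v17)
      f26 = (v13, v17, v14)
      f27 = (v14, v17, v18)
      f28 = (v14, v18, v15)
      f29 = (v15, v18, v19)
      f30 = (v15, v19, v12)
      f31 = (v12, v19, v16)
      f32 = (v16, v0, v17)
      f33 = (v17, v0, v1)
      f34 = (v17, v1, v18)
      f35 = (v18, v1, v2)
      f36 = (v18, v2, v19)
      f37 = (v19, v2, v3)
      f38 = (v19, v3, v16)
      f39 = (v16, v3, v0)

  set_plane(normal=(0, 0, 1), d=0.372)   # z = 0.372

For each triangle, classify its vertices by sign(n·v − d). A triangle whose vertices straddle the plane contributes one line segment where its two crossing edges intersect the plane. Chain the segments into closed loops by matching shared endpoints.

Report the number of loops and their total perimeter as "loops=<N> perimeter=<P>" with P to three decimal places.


Straddling triangles (20 of 40):
  (v0,v4,v1) [--+] → (1.63447, 1.35376, 0.372)–(2.618, 0, 0.372)  len=1.6733
  (v1,v4,v5) [+-+] → (1.63447, 1.35376, 0.372)–(0.809047, 2.48988, 0.372)  len=1.4043
  (v1,v5,v2) [++-] → (1.11658, 1.13612, 0.372)–(1.942, 0, 0.372)  len=1.4043
  (v2,v5,v6) [-+-] → (1.11658, 1.13612, 0.372)–(0.600153, 1.84697, 0.372)  len=0.8786
  (v4,v8,v5) [--+] → (-0.78241, 1.97279, 0.372)–(0.809047, 2.48988, 0.372)  len=1.6734
  (v5,v8,v9) [+-+] → (-0.78241, 1.97279, 0.372)–(-2.11805, 1.53886, 0.372)  len=1.4044
  (v5,v9,v6) [++-] → (-0.735484, 1.41304, 0.372)–(0.600153, 1.84697, 0.372)  len=1.4044
  (v6,v9,v10) [-+-] → (-0.735484, 1.41304, 0.372)–(-1.57115, 1.14149, 0.372)  len=0.8787
  (v8,v12,v9) [--+] → (-2.11805, -0.13448, 0.372)–(-2.11805, 1.53886, 0.372)  len=1.6733
  (v9,v12,v13) [+-+] → (-2.11805, -0.13448, 0.372)–(-2.11805, -1.53886, 0.372)  len=1.4044
  (v9,v13,v10) [++-] → (-1.57115, -0.262885, 0.372)–(-1.57115, 1.14149, 0.372)  len=1.4044
  (v10,v13,v14) [-+-] → (-1.57115, -0.262885, 0.372)–(-1.57115, -1.14149, 0.372)  len=0.8786
  (v12,v16,v13) [--+] → (-0.52659, -2.05595, 0.372)–(-2.11805, -1.53886, 0.372)  len=1.6734
  (v13,v16,v17) [+-+] → (-0.52659, -2.05595, 0.372)–(0.809047, -2.48988, 0.372)  len=1.4044
  (v13,v17,v14) [++-] → (-0.235516, -1.57542, 0.372)–(-1.57115, -1.14149, 0.372)  len=1.4044
  (v14,v17,v18) [-+-] → (-0.235516, -1.57542, 0.372)–(0.600153, -1.84697, 0.372)  len=0.8787
  (v16,v0,v17) [--+] → (1.79258, -1.13612, 0.372)–(0.809047, -2.48988, 0.372)  len=1.6733
  (v17,v0,v1) [+-+] → (1.79258, -1.13612, 0.372)–(2.618, 0, 0.372)  len=1.4043
  (v17,v1,v18) [++-] → (1.42557, -0.710847, 0.372)–(0.600153, -1.84697, 0.372)  len=1.4043
  (v18,v1,v2) [-+-] → (1.42557, -0.710847, 0.372)–(1.942, 0, 0.372)  len=0.8786

Chained into 2 loop(s):
  loop 1: 10 segments, perimeter = 15.3884
  loop 2: 10 segments, perimeter = 11.4150
Total perimeter = 26.803

loops=2 perimeter=26.803


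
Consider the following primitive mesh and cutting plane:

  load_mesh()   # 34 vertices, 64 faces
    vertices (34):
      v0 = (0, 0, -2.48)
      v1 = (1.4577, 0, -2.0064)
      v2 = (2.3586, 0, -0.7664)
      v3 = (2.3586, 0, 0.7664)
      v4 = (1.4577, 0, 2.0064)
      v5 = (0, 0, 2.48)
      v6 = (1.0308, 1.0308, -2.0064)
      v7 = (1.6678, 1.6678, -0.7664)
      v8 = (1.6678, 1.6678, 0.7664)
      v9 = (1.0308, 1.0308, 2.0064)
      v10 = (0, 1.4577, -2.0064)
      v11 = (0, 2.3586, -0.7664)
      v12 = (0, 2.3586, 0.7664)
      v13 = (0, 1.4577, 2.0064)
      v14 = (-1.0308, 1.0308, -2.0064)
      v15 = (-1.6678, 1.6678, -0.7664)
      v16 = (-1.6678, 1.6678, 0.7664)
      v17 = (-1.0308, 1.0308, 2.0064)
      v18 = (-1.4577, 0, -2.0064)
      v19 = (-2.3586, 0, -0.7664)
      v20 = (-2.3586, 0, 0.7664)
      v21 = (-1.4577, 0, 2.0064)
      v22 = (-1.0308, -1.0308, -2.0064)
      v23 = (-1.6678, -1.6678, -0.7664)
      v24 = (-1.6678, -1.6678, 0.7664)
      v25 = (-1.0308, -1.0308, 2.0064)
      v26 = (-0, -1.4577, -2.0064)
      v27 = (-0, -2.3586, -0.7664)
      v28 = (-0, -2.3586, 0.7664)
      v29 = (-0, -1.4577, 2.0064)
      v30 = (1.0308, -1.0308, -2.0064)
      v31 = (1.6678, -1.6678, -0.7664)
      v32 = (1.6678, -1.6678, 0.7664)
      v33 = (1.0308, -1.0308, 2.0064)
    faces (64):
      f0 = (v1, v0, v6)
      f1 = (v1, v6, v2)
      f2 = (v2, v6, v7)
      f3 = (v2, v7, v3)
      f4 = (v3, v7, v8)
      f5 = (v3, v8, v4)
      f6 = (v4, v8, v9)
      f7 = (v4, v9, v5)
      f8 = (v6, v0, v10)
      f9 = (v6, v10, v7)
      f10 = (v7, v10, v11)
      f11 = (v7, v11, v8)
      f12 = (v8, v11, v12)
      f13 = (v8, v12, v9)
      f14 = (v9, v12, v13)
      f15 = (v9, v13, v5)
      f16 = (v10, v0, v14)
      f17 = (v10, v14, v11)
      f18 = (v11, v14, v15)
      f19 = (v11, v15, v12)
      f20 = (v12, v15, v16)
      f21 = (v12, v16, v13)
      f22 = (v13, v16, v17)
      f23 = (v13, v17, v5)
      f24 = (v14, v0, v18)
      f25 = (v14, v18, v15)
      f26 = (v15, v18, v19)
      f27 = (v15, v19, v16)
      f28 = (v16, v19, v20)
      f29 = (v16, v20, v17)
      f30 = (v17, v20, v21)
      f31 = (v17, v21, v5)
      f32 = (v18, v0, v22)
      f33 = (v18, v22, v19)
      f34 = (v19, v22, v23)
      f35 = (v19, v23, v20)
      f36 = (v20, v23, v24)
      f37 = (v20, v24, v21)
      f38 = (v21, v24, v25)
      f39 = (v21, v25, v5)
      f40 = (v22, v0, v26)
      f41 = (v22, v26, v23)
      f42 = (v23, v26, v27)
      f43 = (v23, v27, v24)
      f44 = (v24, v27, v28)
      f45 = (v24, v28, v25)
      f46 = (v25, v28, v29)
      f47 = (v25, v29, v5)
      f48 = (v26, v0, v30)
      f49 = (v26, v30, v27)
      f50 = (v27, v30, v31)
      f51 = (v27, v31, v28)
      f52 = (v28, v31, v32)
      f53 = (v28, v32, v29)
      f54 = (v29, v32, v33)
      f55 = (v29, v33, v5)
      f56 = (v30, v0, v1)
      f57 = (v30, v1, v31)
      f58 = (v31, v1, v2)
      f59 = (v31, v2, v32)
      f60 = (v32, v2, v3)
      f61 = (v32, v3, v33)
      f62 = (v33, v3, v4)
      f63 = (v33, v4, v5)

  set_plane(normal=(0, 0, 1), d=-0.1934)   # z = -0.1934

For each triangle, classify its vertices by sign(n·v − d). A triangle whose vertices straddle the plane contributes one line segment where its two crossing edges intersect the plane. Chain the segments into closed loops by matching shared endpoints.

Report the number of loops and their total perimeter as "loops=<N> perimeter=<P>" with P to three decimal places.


loops=1 perimeter=14.442

Straddling triangles (16 of 64):
  (v2,v7,v3) [--+] → (1.92604, 1.04433, -0.1934)–(2.3586, 0, -0.1934)  len=1.1304
  (v3,v7,v8) [+-+] → (1.92604, 1.04433, -0.1934)–(1.6678, 1.6678, -0.1934)  len=0.6748
  (v7,v11,v8) [--+] → (0.623466, 2.10036, -0.1934)–(1.6678, 1.6678, -0.1934)  len=1.1304
  (v8,v11,v12) [+-+] → (0.623466, 2.10036, -0.1934)–(0, 2.3586, -0.1934)  len=0.6748
  (v11,v15,v12) [--+] → (-1.04433, 1.92604, -0.1934)–(0, 2.3586, -0.1934)  len=1.1304
  (v12,v15,v16) [+-+] → (-1.04433, 1.92604, -0.1934)–(-1.6678, 1.6678, -0.1934)  len=0.6748
  (v15,v19,v16) [--+] → (-2.10036, 0.623466, -0.1934)–(-1.6678, 1.6678, -0.1934)  len=1.1304
  (v16,v19,v20) [+-+] → (-2.10036, 0.623466, -0.1934)–(-2.3586, 0, -0.1934)  len=0.6748
  (v19,v23,v20) [--+] → (-1.92604, -1.04433, -0.1934)–(-2.3586, 0, -0.1934)  len=1.1304
  (v20,v23,v24) [+-+] → (-1.92604, -1.04433, -0.1934)–(-1.6678, -1.6678, -0.1934)  len=0.6748
  (v23,v27,v24) [--+] → (-0.623466, -2.10036, -0.1934)–(-1.6678, -1.6678, -0.1934)  len=1.1304
  (v24,v27,v28) [+-+] → (-0.623466, -2.10036, -0.1934)–(0, -2.3586, -0.1934)  len=0.6748
  (v27,v31,v28) [--+] → (1.04433, -1.92604, -0.1934)–(0, -2.3586, -0.1934)  len=1.1304
  (v28,v31,v32) [+-+] → (1.04433, -1.92604, -0.1934)–(1.6678, -1.6678, -0.1934)  len=0.6748
  (v31,v2,v32) [--+] → (2.10036, -0.623466, -0.1934)–(1.6678, -1.6678, -0.1934)  len=1.1304
  (v32,v2,v3) [+-+] → (2.10036, -0.623466, -0.1934)–(2.3586, 0, -0.1934)  len=0.6748

Chained into 1 loop(s):
  loop 1: 16 segments, perimeter = 14.4416
Total perimeter = 14.442


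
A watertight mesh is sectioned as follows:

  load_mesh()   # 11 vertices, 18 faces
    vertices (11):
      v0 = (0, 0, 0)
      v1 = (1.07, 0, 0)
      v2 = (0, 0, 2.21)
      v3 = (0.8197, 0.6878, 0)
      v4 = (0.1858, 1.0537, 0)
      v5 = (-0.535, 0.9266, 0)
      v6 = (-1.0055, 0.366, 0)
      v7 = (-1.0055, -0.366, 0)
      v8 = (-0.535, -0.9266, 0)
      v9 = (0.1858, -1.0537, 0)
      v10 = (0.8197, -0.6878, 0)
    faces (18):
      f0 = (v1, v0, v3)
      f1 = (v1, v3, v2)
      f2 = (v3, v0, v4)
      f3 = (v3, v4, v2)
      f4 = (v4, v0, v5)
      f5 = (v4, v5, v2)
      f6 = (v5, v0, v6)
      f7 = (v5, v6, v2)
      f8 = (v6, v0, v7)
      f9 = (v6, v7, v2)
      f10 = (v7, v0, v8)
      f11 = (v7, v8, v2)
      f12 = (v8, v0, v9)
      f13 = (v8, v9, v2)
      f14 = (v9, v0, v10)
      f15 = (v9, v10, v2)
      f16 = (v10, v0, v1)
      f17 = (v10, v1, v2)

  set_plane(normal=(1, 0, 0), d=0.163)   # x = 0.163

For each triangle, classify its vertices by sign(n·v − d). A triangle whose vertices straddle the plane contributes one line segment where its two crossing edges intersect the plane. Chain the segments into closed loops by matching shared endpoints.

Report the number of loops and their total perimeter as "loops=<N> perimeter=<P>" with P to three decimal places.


Straddling triangles (12 of 18):
  (v1,v0,v3) [+-+] → (0.163, 0, 0)–(0.163, 0.136771, 0)  len=0.1368
  (v1,v3,v2) [++-] → (0.163, 0.136771, 1.77053)–(0.163, 0, 1.87334)  len=0.1711
  (v3,v0,v4) [+-+] → (0.163, 0.136771, 0)–(0.163, 0.924398, 0)  len=0.7876
  (v3,v4,v2) [++-] → (0.163, 0.924398, 0.271195)–(0.163, 0.136771, 1.77053)  len=1.6936
  (v4,v0,v5) [+--] → (0.163, 0.924398, 0)–(0.163, 1.04968, 0)  len=0.1253
  (v4,v5,v2) [+--] → (0.163, 1.04968, 0)–(0.163, 0.924398, 0.271195)  len=0.2987
  (v8,v0,v9) [--+] → (0.163, -0.924398, 0)–(0.163, -1.04968, 0)  len=0.1253
  (v8,v9,v2) [-+-] → (0.163, -1.04968, 0)–(0.163, -0.924398, 0.271195)  len=0.2987
  (v9,v0,v10) [+-+] → (0.163, -0.924398, 0)–(0.163, -0.136771, 0)  len=0.7876
  (v9,v10,v2) [++-] → (0.163, -0.136771, 1.77053)–(0.163, -0.924398, 0.271195)  len=1.6936
  (v10,v0,v1) [+-+] → (0.163, -0.136771, 0)–(0.163, 0, 0)  len=0.1368
  (v10,v1,v2) [++-] → (0.163, 0, 1.87334)–(0.163, -0.136771, 1.77053)  len=0.1711

Chained into 1 loop(s):
  loop 1: 12 segments, perimeter = 6.4263
Total perimeter = 6.426

loops=1 perimeter=6.426


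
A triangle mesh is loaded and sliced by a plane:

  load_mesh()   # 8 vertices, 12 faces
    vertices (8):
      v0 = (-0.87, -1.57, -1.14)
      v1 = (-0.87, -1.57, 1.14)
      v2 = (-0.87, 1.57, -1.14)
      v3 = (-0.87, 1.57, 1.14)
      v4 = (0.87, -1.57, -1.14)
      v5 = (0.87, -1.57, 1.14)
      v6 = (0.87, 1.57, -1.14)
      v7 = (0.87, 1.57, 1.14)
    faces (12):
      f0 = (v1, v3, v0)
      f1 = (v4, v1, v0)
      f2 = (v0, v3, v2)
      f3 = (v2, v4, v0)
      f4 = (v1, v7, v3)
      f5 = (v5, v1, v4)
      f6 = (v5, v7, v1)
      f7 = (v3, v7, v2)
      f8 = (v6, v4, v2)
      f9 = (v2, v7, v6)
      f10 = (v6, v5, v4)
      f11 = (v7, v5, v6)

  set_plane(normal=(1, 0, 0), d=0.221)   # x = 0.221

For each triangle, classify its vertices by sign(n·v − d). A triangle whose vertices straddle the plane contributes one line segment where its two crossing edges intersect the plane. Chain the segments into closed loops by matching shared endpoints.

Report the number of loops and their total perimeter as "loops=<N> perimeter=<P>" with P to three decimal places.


Straddling triangles (8 of 12):
  (v4,v1,v0) [+--] → (0.221, -1.57, -0.289586)–(0.221, -1.57, -1.14)  len=0.8504
  (v2,v4,v0) [-+-] → (0.221, -0.398816, -1.14)–(0.221, -1.57, -1.14)  len=1.1712
  (v1,v7,v3) [-+-] → (0.221, 0.398816, 1.14)–(0.221, 1.57, 1.14)  len=1.1712
  (v5,v1,v4) [+-+] → (0.221, -1.57, 1.14)–(0.221, -1.57, -0.289586)  len=1.4296
  (v5,v7,v1) [++-] → (0.221, 0.398816, 1.14)–(0.221, -1.57, 1.14)  len=1.9688
  (v3,v7,v2) [-+-] → (0.221, 1.57, 1.14)–(0.221, 1.57, 0.289586)  len=0.8504
  (v6,v4,v2) [++-] → (0.221, -0.398816, -1.14)–(0.221, 1.57, -1.14)  len=1.9688
  (v2,v7,v6) [-++] → (0.221, 1.57, 0.289586)–(0.221, 1.57, -1.14)  len=1.4296

Chained into 1 loop(s):
  loop 1: 8 segments, perimeter = 10.8400
Total perimeter = 10.840

loops=1 perimeter=10.840


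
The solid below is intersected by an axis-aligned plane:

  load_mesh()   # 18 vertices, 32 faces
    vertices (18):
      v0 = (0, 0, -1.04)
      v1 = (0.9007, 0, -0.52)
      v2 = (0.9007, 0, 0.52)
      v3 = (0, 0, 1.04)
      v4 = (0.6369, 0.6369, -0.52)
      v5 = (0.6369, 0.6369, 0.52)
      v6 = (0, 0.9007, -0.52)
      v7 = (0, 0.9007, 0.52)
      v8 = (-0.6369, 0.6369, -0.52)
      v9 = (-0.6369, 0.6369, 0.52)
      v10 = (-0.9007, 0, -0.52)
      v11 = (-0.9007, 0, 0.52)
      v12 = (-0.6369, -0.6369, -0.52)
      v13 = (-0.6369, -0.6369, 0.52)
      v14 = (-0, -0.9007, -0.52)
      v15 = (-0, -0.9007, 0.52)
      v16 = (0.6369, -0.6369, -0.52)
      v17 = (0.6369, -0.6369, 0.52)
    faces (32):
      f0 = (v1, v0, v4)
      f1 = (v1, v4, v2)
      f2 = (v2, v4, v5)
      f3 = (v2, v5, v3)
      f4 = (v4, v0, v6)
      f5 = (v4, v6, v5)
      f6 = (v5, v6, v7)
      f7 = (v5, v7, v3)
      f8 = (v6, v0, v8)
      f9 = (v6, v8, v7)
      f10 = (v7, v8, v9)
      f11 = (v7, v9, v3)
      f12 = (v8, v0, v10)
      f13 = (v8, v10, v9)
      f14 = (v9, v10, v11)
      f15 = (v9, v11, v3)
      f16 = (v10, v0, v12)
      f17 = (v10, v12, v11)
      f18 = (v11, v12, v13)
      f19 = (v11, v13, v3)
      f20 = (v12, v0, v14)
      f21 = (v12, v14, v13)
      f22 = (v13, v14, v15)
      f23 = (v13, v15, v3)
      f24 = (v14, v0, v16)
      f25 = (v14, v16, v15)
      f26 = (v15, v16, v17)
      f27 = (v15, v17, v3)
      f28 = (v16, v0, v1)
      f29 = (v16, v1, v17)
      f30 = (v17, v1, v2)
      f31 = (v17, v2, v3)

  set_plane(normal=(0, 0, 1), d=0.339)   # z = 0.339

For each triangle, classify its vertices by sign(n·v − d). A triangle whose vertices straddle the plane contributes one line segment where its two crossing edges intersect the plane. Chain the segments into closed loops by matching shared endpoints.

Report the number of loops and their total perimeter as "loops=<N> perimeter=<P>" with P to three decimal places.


Straddling triangles (16 of 32):
  (v1,v4,v2) [--+] → (0.854789, 0.110845, 0.339)–(0.9007, 0, 0.339)  len=0.1200
  (v2,v4,v5) [+-+] → (0.854789, 0.110845, 0.339)–(0.6369, 0.6369, 0.339)  len=0.5694
  (v4,v6,v5) [--+] → (0.526055, 0.682811, 0.339)–(0.6369, 0.6369, 0.339)  len=0.1200
  (v5,v6,v7) [+-+] → (0.526055, 0.682811, 0.339)–(0, 0.9007, 0.339)  len=0.5694
  (v6,v8,v7) [--+] → (-0.110845, 0.854789, 0.339)–(0, 0.9007, 0.339)  len=0.1200
  (v7,v8,v9) [+-+] → (-0.110845, 0.854789, 0.339)–(-0.6369, 0.6369, 0.339)  len=0.5694
  (v8,v10,v9) [--+] → (-0.682811, 0.526055, 0.339)–(-0.6369, 0.6369, 0.339)  len=0.1200
  (v9,v10,v11) [+-+] → (-0.682811, 0.526055, 0.339)–(-0.9007, 0, 0.339)  len=0.5694
  (v10,v12,v11) [--+] → (-0.854789, -0.110845, 0.339)–(-0.9007, 0, 0.339)  len=0.1200
  (v11,v12,v13) [+-+] → (-0.854789, -0.110845, 0.339)–(-0.6369, -0.6369, 0.339)  len=0.5694
  (v12,v14,v13) [--+] → (-0.526055, -0.682811, 0.339)–(-0.6369, -0.6369, 0.339)  len=0.1200
  (v13,v14,v15) [+-+] → (-0.526055, -0.682811, 0.339)–(0, -0.9007, 0.339)  len=0.5694
  (v14,v16,v15) [--+] → (0.110845, -0.854789, 0.339)–(0, -0.9007, 0.339)  len=0.1200
  (v15,v16,v17) [+-+] → (0.110845, -0.854789, 0.339)–(0.6369, -0.6369, 0.339)  len=0.5694
  (v16,v1,v17) [--+] → (0.682811, -0.526055, 0.339)–(0.6369, -0.6369, 0.339)  len=0.1200
  (v17,v1,v2) [+-+] → (0.682811, -0.526055, 0.339)–(0.9007, 0, 0.339)  len=0.5694

Chained into 1 loop(s):
  loop 1: 16 segments, perimeter = 5.5150
Total perimeter = 5.515

loops=1 perimeter=5.515


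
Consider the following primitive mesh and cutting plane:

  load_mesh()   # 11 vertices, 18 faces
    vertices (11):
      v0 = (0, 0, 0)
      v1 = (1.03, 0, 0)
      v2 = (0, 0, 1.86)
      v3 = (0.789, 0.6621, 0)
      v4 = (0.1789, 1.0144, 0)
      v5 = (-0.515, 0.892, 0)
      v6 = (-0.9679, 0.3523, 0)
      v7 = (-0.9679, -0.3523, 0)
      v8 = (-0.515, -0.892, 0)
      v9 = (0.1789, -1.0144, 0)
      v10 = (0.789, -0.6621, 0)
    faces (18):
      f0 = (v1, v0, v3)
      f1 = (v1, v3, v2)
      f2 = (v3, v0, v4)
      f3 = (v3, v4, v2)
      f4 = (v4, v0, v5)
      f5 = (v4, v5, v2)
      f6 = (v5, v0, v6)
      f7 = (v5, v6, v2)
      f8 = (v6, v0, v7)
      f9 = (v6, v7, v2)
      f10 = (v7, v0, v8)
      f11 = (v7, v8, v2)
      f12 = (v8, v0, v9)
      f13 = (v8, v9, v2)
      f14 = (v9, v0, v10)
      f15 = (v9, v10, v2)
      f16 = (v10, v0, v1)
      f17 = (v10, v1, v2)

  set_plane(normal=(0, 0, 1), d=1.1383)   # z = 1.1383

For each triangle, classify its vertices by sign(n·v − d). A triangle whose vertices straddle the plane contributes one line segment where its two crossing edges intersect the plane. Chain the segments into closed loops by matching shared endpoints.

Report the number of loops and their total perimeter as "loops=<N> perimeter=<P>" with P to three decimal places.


loops=1 perimeter=2.460

Straddling triangles (9 of 18):
  (v1,v3,v2) [--+] → (0.30614, 0.256902, 1.1383)–(0.399651, 0, 1.1383)  len=0.2734
  (v3,v4,v2) [--+] → (0.0694151, 0.393598, 1.1383)–(0.30614, 0.256902, 1.1383)  len=0.2734
  (v4,v5,v2) [--+] → (-0.199826, 0.346106, 1.1383)–(0.0694151, 0.393598, 1.1383)  len=0.2734
  (v5,v6,v2) [--+] → (-0.375556, 0.136696, 1.1383)–(-0.199826, 0.346106, 1.1383)  len=0.2734
  (v6,v7,v2) [--+] → (-0.375556, -0.136696, 1.1383)–(-0.375556, 0.136696, 1.1383)  len=0.2734
  (v7,v8,v2) [--+] → (-0.199826, -0.346106, 1.1383)–(-0.375556, -0.136696, 1.1383)  len=0.2734
  (v8,v9,v2) [--+] → (0.0694151, -0.393598, 1.1383)–(-0.199826, -0.346106, 1.1383)  len=0.2734
  (v9,v10,v2) [--+] → (0.30614, -0.256902, 1.1383)–(0.0694151, -0.393598, 1.1383)  len=0.2734
  (v10,v1,v2) [--+] → (0.399651, 0, 1.1383)–(0.30614, -0.256902, 1.1383)  len=0.2734

Chained into 1 loop(s):
  loop 1: 9 segments, perimeter = 2.4604
Total perimeter = 2.460


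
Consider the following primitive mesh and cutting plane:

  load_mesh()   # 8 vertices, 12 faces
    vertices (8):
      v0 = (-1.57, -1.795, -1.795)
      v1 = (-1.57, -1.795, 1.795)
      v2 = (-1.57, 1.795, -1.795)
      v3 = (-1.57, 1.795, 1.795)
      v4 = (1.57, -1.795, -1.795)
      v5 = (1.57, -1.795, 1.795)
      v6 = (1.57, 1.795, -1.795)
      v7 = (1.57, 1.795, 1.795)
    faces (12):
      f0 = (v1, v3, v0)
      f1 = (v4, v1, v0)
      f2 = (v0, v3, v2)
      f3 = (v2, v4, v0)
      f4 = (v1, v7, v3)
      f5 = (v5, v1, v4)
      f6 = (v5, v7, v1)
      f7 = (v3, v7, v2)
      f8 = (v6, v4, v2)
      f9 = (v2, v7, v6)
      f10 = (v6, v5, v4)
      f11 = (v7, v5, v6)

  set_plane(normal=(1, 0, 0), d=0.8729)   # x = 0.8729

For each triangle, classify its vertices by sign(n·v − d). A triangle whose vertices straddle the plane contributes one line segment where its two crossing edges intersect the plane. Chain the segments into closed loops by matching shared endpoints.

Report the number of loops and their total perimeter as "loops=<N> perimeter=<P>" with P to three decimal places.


Straddling triangles (8 of 12):
  (v4,v1,v0) [+--] → (0.8729, -1.795, -0.997997)–(0.8729, -1.795, -1.795)  len=0.7970
  (v2,v4,v0) [-+-] → (0.8729, -0.997997, -1.795)–(0.8729, -1.795, -1.795)  len=0.7970
  (v1,v7,v3) [-+-] → (0.8729, 0.997997, 1.795)–(0.8729, 1.795, 1.795)  len=0.7970
  (v5,v1,v4) [+-+] → (0.8729, -1.795, 1.795)–(0.8729, -1.795, -0.997997)  len=2.7930
  (v5,v7,v1) [++-] → (0.8729, 0.997997, 1.795)–(0.8729, -1.795, 1.795)  len=2.7930
  (v3,v7,v2) [-+-] → (0.8729, 1.795, 1.795)–(0.8729, 1.795, 0.997997)  len=0.7970
  (v6,v4,v2) [++-] → (0.8729, -0.997997, -1.795)–(0.8729, 1.795, -1.795)  len=2.7930
  (v2,v7,v6) [-++] → (0.8729, 1.795, 0.997997)–(0.8729, 1.795, -1.795)  len=2.7930

Chained into 1 loop(s):
  loop 1: 8 segments, perimeter = 14.3600
Total perimeter = 14.360

loops=1 perimeter=14.360


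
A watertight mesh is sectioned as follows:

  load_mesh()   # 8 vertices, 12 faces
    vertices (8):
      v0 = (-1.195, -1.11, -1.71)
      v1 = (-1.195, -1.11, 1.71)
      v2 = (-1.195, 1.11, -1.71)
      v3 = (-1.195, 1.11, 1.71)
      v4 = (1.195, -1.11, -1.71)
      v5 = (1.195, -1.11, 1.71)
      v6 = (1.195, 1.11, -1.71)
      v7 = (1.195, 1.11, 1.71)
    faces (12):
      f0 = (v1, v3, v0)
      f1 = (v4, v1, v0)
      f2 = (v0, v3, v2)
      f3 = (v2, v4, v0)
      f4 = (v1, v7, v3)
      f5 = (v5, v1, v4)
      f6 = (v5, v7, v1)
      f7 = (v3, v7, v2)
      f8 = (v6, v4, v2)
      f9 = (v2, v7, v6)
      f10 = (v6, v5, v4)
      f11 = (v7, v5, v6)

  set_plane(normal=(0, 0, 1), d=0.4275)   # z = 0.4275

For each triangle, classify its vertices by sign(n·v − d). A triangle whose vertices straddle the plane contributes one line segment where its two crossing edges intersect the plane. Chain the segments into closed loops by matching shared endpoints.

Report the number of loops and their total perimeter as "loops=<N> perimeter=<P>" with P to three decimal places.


loops=1 perimeter=9.220

Straddling triangles (8 of 12):
  (v1,v3,v0) [++-] → (-1.195, 0.2775, 0.4275)–(-1.195, -1.11, 0.4275)  len=1.3875
  (v4,v1,v0) [-+-] → (-0.29875, -1.11, 0.4275)–(-1.195, -1.11, 0.4275)  len=0.8962
  (v0,v3,v2) [-+-] → (-1.195, 0.2775, 0.4275)–(-1.195, 1.11, 0.4275)  len=0.8325
  (v5,v1,v4) [++-] → (-0.29875, -1.11, 0.4275)–(1.195, -1.11, 0.4275)  len=1.4938
  (v3,v7,v2) [++-] → (0.29875, 1.11, 0.4275)–(-1.195, 1.11, 0.4275)  len=1.4938
  (v2,v7,v6) [-+-] → (0.29875, 1.11, 0.4275)–(1.195, 1.11, 0.4275)  len=0.8962
  (v6,v5,v4) [-+-] → (1.195, -0.2775, 0.4275)–(1.195, -1.11, 0.4275)  len=0.8325
  (v7,v5,v6) [++-] → (1.195, -0.2775, 0.4275)–(1.195, 1.11, 0.4275)  len=1.3875

Chained into 1 loop(s):
  loop 1: 8 segments, perimeter = 9.2200
Total perimeter = 9.220


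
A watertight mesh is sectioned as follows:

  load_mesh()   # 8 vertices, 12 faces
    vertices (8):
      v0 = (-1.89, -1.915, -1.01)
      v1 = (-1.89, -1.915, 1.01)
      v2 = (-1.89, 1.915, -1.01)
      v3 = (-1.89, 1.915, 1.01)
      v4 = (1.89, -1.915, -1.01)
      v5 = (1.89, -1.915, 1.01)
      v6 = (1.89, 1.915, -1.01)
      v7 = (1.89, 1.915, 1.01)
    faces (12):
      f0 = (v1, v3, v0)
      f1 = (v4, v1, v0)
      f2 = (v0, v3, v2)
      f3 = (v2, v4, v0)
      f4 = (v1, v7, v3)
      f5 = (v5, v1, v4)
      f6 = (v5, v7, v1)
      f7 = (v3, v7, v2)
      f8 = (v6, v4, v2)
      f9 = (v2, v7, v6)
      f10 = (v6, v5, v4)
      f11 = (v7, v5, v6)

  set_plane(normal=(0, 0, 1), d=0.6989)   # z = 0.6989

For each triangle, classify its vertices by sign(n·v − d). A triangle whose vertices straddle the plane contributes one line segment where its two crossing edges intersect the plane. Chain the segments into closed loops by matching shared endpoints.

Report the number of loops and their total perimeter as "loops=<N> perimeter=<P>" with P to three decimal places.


loops=1 perimeter=15.220

Straddling triangles (8 of 12):
  (v1,v3,v0) [++-] → (-1.89, 1.32514, 0.6989)–(-1.89, -1.915, 0.6989)  len=3.2401
  (v4,v1,v0) [-+-] → (-1.30784, -1.915, 0.6989)–(-1.89, -1.915, 0.6989)  len=0.5822
  (v0,v3,v2) [-+-] → (-1.89, 1.32514, 0.6989)–(-1.89, 1.915, 0.6989)  len=0.5899
  (v5,v1,v4) [++-] → (-1.30784, -1.915, 0.6989)–(1.89, -1.915, 0.6989)  len=3.1978
  (v3,v7,v2) [++-] → (1.30784, 1.915, 0.6989)–(-1.89, 1.915, 0.6989)  len=3.1978
  (v2,v7,v6) [-+-] → (1.30784, 1.915, 0.6989)–(1.89, 1.915, 0.6989)  len=0.5822
  (v6,v5,v4) [-+-] → (1.89, -1.32514, 0.6989)–(1.89, -1.915, 0.6989)  len=0.5899
  (v7,v5,v6) [++-] → (1.89, -1.32514, 0.6989)–(1.89, 1.915, 0.6989)  len=3.2401

Chained into 1 loop(s):
  loop 1: 8 segments, perimeter = 15.2200
Total perimeter = 15.220


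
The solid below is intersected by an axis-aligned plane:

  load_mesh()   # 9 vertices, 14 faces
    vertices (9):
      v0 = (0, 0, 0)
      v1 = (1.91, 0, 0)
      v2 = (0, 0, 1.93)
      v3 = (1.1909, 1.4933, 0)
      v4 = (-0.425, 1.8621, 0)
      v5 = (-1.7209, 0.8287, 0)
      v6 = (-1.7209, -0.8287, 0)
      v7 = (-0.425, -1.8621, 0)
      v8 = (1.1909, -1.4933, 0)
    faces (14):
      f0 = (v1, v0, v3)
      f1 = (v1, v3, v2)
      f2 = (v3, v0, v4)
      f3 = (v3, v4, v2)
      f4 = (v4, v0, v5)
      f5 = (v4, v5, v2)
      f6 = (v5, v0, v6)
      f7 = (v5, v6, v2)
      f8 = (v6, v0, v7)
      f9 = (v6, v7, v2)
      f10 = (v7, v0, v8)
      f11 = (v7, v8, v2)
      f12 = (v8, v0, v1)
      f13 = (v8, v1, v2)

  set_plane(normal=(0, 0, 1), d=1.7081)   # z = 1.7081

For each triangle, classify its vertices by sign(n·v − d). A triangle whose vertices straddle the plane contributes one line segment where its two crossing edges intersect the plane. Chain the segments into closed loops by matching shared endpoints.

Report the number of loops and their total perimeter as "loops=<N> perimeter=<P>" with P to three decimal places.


loops=1 perimeter=1.334

Straddling triangles (7 of 14):
  (v1,v3,v2) [--+] → (0.136923, 0.171691, 1.7081)–(0.219601, 0, 1.7081)  len=0.1906
  (v3,v4,v2) [--+] → (-0.048864, 0.214093, 1.7081)–(0.136923, 0.171691, 1.7081)  len=0.1906
  (v4,v5,v2) [--+] → (-0.197859, 0.095279, 1.7081)–(-0.048864, 0.214093, 1.7081)  len=0.1906
  (v5,v6,v2) [--+] → (-0.197859, -0.095279, 1.7081)–(-0.197859, 0.095279, 1.7081)  len=0.1906
  (v6,v7,v2) [--+] → (-0.048864, -0.214093, 1.7081)–(-0.197859, -0.095279, 1.7081)  len=0.1906
  (v7,v8,v2) [--+] → (0.136923, -0.171691, 1.7081)–(-0.048864, -0.214093, 1.7081)  len=0.1906
  (v8,v1,v2) [--+] → (0.219601, 0, 1.7081)–(0.136923, -0.171691, 1.7081)  len=0.1906

Chained into 1 loop(s):
  loop 1: 7 segments, perimeter = 1.3339
Total perimeter = 1.334


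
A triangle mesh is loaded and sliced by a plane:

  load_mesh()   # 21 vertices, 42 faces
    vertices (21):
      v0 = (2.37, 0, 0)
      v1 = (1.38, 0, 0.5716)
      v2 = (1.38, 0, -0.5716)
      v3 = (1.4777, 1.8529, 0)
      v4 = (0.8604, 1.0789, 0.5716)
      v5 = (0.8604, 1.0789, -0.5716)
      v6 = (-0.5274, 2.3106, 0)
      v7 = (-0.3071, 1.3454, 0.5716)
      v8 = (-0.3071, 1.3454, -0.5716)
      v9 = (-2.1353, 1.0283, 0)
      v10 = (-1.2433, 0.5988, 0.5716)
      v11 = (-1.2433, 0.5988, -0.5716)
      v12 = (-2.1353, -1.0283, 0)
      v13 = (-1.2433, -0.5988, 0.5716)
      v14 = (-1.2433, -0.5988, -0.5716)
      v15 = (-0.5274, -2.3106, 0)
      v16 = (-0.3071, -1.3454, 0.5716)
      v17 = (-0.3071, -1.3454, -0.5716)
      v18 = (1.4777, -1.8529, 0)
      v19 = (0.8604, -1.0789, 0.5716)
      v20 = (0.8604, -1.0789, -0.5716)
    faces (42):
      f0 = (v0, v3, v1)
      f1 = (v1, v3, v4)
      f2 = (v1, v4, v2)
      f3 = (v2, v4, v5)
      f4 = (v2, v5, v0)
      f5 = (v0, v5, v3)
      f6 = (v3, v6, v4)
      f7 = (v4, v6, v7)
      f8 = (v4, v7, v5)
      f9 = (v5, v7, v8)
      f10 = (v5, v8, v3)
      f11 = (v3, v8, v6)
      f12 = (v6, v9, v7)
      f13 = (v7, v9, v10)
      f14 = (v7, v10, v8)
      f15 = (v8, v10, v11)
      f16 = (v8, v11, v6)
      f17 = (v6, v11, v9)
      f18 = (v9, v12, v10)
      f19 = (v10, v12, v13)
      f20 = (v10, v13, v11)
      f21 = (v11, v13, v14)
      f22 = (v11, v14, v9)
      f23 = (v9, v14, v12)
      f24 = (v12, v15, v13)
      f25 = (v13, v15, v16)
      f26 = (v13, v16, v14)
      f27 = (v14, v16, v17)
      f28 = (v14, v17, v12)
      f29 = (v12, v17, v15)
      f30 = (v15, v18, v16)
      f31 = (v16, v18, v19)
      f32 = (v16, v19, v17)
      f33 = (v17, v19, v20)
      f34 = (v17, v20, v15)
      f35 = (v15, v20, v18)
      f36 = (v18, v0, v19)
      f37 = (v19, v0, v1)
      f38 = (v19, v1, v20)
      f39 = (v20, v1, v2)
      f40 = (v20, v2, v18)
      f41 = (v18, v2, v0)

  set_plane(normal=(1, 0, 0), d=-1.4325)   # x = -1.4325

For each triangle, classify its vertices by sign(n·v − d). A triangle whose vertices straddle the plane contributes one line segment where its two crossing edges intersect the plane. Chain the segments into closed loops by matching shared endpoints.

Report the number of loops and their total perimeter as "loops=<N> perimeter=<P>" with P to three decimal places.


Straddling triangles (10 of 42):
  (v6,v9,v7) [+-+] → (-1.4325, 1.58878, 0)–(-1.4325, 1.1502, 0.219736)  len=0.4905
  (v7,v9,v10) [+-+] → (-1.4325, 1.1502, 0.219736)–(-1.4325, 0.6899, 0.450359)  len=0.5148
  (v6,v11,v9) [++-] → (-1.4325, 0.6899, -0.450359)–(-1.4325, 1.58878, 0)  len=1.0054
  (v9,v12,v10) [--+] → (-1.4325, 0.25368, 0.450359)–(-1.4325, 0.6899, 0.450359)  len=0.4362
  (v10,v12,v13) [+-+] → (-1.4325, 0.25368, 0.450359)–(-1.4325, -0.6899, 0.450359)  len=0.9436
  (v11,v14,v9) [++-] → (-1.4325, -0.25368, -0.450359)–(-1.4325, 0.6899, -0.450359)  len=0.9436
  (v9,v14,v12) [-+-] → (-1.4325, -0.25368, -0.450359)–(-1.4325, -0.6899, -0.450359)  len=0.4362
  (v12,v15,v13) [-++] → (-1.4325, -1.58878, 0)–(-1.4325, -0.6899, 0.450359)  len=1.0054
  (v14,v17,v12) [++-] → (-1.4325, -1.1502, -0.219736)–(-1.4325, -0.6899, -0.450359)  len=0.5148
  (v12,v17,v15) [-++] → (-1.4325, -1.1502, -0.219736)–(-1.4325, -1.58878, 0)  len=0.4905

Chained into 1 loop(s):
  loop 1: 10 segments, perimeter = 6.7812
Total perimeter = 6.781

loops=1 perimeter=6.781
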